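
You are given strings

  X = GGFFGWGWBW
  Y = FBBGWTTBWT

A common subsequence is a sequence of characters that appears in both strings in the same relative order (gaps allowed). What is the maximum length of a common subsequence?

5

Taking F at X[3]=Y[1], then G at X[5]=Y[4], then W at X[6]=Y[5], then B at X[9]=Y[8], then W at X[10]=Y[9] gives a common subsequence of length 5. The LCS DP gives dp[10][10] = 5, so this is optimal.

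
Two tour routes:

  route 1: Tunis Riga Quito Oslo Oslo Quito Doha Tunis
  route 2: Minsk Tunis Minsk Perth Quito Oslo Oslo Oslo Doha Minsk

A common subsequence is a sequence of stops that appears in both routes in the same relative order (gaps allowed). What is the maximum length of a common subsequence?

5

Match Tunis (route 1 #1, route 2 #2), Quito (route 1 #3, route 2 #5), Oslo (route 1 #4, route 2 #7), Oslo (route 1 #5, route 2 #8), Doha (route 1 #7, route 2 #9) — 5 stops in the same relative order in both. dp[8][10] = 5 confirms this is the maximum.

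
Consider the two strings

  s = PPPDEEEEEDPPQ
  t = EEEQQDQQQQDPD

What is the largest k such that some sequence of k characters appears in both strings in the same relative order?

5

One common subsequence of length 5: E (s #5, t #1), E (s #6, t #2), E (s #7, t #3), D (s #10, t #11), P (s #11, t #12). The LCS DP gives dp[13][13] = 5, so this is optimal.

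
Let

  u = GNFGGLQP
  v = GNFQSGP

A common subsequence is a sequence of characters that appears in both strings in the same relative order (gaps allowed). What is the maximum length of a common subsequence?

5

Taking G (u #1, v #1), then N (u #2, v #2), then F (u #3, v #3), then G (u #5, v #6), then P (u #8, v #7) gives a common subsequence of length 5, and the DP table's final entry dp[8][7] is also 5, so no common subsequence is longer.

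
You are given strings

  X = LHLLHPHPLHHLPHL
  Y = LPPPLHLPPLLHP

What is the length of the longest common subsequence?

Pick L at X[1]=Y[5]; then H at X[2]=Y[6]; then L at X[4]=Y[7]; then P at X[6]=Y[8]; then P at X[8]=Y[9]; then L at X[9]=Y[11]; then H at X[11]=Y[12]; then P at X[13]=Y[13]; all 8 characters appear in both, in order, and the DP table's final entry dp[15][13] is also 8, so no common subsequence is longer.

8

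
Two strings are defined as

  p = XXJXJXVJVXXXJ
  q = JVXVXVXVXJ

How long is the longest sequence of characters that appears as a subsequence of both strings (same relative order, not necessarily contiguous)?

7

Let dp[i][j] be the LCS length of the first i characters of p and the first j characters of q. dp[i][j] = dp[i-1][j-1]+1 when the i-th and j-th characters match, else max(dp[i-1][j], dp[i][j-1]).
    ·  J  V  X  V  X  V  X  V  X  J
 ·  0  0  0  0  0  0  0  0  0  0  0
 X  0  0  0  1  1  1  1  1  1  1  1
 X  0  0  0  1  1  2  2  2  2  2  2
 J  0  1  1  1  1  2  2  2  2  2  3
 X  0  1  1  2  2  2  2  3  3  3  3
 J  0  1  1  2  2  2  2  3  3  3  4
 X  0  1  1  2  2  3  3  3  3  4  4
 V  0  1  2  2  3  3  4  4  4  4  4
 J  0  1  2  2  3  3  4  4  4  4  5
 V  0  1  2  2  3  3  4  4  5  5  5
 X  0  1  2  3  3  4  4  5  5  6  6
 X  0  1  2  3  3  4  4  5  5  6  6
 X  0  1  2  3  3  4  4  5  5  6  6
 J  0  1  2  3  3  4  4  5  5  6  7
dp[13][10] = 7. One LCS (by backtracking along matches): JXXVVXJ.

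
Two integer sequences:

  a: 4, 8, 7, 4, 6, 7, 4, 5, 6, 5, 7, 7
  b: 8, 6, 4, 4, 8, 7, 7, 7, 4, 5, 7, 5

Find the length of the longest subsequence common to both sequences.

7

Taking 4 (a #1, b #4) → 8 (a #2, b #5) → 7 (a #3, b #7) → 7 (a #6, b #8) → 4 (a #7, b #9) → 5 (a #8, b #10) → 5 (a #10, b #12) gives a common subsequence of length 7. dp[12][12] = 7 confirms this is the maximum.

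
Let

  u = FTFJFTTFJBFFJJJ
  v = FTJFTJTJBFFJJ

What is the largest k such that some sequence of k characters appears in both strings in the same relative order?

Match F (u #1, v #1), T (u #2, v #2), J (u #4, v #3), F (u #5, v #4), T (u #6, v #5), T (u #7, v #7), J (u #9, v #8), B (u #10, v #9), F (u #11, v #10), F (u #12, v #11), J (u #14, v #12), J (u #15, v #13) — 12 characters in the same relative order in both, and the DP table's final entry dp[15][13] is also 12, so no common subsequence is longer.

12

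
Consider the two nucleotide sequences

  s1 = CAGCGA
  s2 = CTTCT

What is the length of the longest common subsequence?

2

Let dp[i][j] be the LCS length of the first i bases of s1 and the first j bases of s2. dp[i][j] = dp[i-1][j-1]+1 when the i-th and j-th bases match, else max(dp[i-1][j], dp[i][j-1]).
    ·  C  T  T  C  T
 ·  0  0  0  0  0  0
 C  0  1  1  1  1  1
 A  0  1  1  1  1  1
 G  0  1  1  1  1  1
 C  0  1  1  1  2  2
 G  0  1  1  1  2  2
 A  0  1  1  1  2  2
dp[6][5] = 2. One LCS (by backtracking along matches): CC.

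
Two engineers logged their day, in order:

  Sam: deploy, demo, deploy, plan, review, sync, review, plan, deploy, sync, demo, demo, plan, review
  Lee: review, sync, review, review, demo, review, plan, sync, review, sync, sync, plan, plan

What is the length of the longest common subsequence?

6

One common subsequence of length 6: demo at Sam[2]=Lee[5], then plan at Sam[4]=Lee[7], then review at Sam[5]=Lee[9], then sync at Sam[6]=Lee[11], then plan at Sam[8]=Lee[12], then plan at Sam[13]=Lee[13], and the DP table's final entry dp[14][13] is also 6, so no common subsequence is longer.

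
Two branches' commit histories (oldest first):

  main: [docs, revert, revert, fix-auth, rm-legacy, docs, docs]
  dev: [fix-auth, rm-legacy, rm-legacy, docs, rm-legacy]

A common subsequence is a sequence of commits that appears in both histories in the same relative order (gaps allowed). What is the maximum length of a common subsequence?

Taking fix-auth [4,1]; then rm-legacy [5,3]; then docs [6,4] gives a common subsequence of length 3. dp[7][5] = 3 confirms this is the maximum.

3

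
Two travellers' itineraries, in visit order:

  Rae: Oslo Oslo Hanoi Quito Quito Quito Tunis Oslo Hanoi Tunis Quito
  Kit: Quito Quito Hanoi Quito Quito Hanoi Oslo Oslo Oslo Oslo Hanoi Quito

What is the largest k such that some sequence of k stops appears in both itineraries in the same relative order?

6

Taking Hanoi [3,3] → Quito [4,4] → Quito [5,5] → Oslo [8,10] → Hanoi [9,11] → Quito [11,12] gives a common subsequence of length 6. The LCS DP gives dp[11][12] = 6, so this is optimal.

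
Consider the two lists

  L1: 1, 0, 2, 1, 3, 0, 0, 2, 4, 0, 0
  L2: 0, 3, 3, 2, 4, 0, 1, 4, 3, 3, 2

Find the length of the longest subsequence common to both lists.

Taking 0 (L1 #2, L2 #1), then 2 (L1 #3, L2 #4), then 1 (L1 #4, L2 #7), then 3 (L1 #5, L2 #10), then 2 (L1 #8, L2 #11) gives a common subsequence of length 5. Since dp[11][11] = 5, nothing longer is possible.

5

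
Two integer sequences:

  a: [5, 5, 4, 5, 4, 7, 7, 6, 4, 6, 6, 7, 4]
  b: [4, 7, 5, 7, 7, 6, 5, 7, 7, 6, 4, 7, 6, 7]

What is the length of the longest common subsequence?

Pick 5 at a[1]=b[3], then 5 at a[4]=b[7], then 7 at a[6]=b[8], then 7 at a[7]=b[9], then 6 at a[8]=b[10], then 4 at a[9]=b[11], then 6 at a[11]=b[13], then 7 at a[12]=b[14]; all 8 values appear in both, in order. dp[13][14] = 8 confirms this is the maximum.

8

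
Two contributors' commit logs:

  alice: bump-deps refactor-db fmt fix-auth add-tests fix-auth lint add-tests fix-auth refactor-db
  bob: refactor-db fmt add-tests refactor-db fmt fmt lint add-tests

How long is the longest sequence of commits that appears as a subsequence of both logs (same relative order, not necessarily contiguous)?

Taking refactor-db (alice #2, bob #1) → fmt (alice #3, bob #2) → add-tests (alice #5, bob #3) → lint (alice #7, bob #7) → add-tests (alice #8, bob #8) gives a common subsequence of length 5. dp[10][8] = 5 confirms this is the maximum.

5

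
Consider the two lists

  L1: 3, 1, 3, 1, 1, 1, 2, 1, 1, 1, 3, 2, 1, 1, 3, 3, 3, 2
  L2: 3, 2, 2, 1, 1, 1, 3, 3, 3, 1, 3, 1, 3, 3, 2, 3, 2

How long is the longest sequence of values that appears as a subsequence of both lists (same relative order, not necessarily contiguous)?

Pick 3 (L1 #1, L2 #1); then 2 (L1 #7, L2 #3); then 1 (L1 #8, L2 #4); then 1 (L1 #9, L2 #5); then 1 (L1 #10, L2 #6); then 3 (L1 #11, L2 #9); then 1 (L1 #13, L2 #10); then 1 (L1 #14, L2 #12); then 3 (L1 #15, L2 #13); then 3 (L1 #16, L2 #14); then 3 (L1 #17, L2 #16); then 2 (L1 #18, L2 #17); all 12 values appear in both, in order. The LCS DP gives dp[18][17] = 12, so this is optimal.

12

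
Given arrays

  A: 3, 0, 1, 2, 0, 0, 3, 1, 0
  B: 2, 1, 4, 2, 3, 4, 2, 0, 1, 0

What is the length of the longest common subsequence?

5

Let dp[i][j] be the LCS length of the first i values of A and the first j values of B. dp[i][j] = dp[i-1][j-1]+1 when the i-th and j-th values match, else max(dp[i-1][j], dp[i][j-1]).
    ·  2  1  4  2  3  4  2  0  1  0
 ·  0  0  0  0  0  0  0  0  0  0  0
 3  0  0  0  0  0  1  1  1  1  1  1
 0  0  0  0  0  0  1  1  1  2  2  2
 1  0  0  1  1  1  1  1  1  2  3  3
 2  0  1  1  1  2  2  2  2  2  3  3
 0  0  1  1  1  2  2  2  2  3  3  4
 0  0  1  1  1  2  2  2  2  3  3  4
 3  0  1  1  1  2  3  3  3  3  3  4
 1  0  1  2  2  2  3  3  3  3  4  4
 0  0  1  2  2  2  3  3  3  4  4  5
dp[9][10] = 5. One LCS (by backtracking along matches): 3, 2, 0, 1, 0.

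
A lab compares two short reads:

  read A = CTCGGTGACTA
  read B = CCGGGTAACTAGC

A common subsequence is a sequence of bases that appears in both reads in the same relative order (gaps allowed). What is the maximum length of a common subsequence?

One common subsequence of length 9: C at read A[1]=read B[1]; then C at read A[3]=read B[2]; then G at read A[4]=read B[4]; then G at read A[5]=read B[5]; then T at read A[6]=read B[6]; then A at read A[8]=read B[8]; then C at read A[9]=read B[9]; then T at read A[10]=read B[10]; then A at read A[11]=read B[11]. The LCS DP gives dp[11][13] = 9, so this is optimal.

9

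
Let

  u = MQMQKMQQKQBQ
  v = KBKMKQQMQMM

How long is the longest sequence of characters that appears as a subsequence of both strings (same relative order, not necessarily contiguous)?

5

Taking M [1,4], then Q [2,7], then M [3,8], then Q [4,9], then M [6,11] gives a common subsequence of length 5, and the DP table's final entry dp[12][11] is also 5, so no common subsequence is longer.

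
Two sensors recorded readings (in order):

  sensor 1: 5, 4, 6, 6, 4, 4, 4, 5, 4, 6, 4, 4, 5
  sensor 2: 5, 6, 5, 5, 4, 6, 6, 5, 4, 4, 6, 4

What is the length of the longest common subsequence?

One common subsequence of length 8: 5 at sensor 1[1]=sensor 2[4] → 4 at sensor 1[2]=sensor 2[5] → 6 at sensor 1[3]=sensor 2[6] → 6 at sensor 1[4]=sensor 2[7] → 4 at sensor 1[7]=sensor 2[9] → 4 at sensor 1[9]=sensor 2[10] → 6 at sensor 1[10]=sensor 2[11] → 4 at sensor 1[12]=sensor 2[12]. Since dp[13][12] = 8, nothing longer is possible.

8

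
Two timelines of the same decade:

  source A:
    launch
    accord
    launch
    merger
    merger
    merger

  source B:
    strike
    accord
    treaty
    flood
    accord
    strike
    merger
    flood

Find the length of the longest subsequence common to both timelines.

Taking accord [2,5], merger [4,7] gives a common subsequence of length 2. dp[6][8] = 2 confirms this is the maximum.

2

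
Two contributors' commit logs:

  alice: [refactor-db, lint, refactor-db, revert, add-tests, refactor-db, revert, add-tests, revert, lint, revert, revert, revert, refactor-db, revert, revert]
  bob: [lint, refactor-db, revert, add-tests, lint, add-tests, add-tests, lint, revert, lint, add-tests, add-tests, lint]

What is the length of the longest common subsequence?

7

Match lint (alice #2, bob #1), then refactor-db (alice #3, bob #2), then revert (alice #4, bob #3), then add-tests (alice #5, bob #7), then revert (alice #7, bob #9), then add-tests (alice #8, bob #12), then lint (alice #10, bob #13) — 7 commits in the same relative order in both. Since dp[16][13] = 7, nothing longer is possible.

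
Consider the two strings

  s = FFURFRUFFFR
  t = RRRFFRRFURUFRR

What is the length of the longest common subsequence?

Taking F (s #1, t #4) → F (s #2, t #5) → R (s #4, t #7) → F (s #5, t #8) → R (s #6, t #10) → U (s #7, t #11) → F (s #8, t #12) → R (s #11, t #14) gives a common subsequence of length 8. dp[11][14] = 8 confirms this is the maximum.

8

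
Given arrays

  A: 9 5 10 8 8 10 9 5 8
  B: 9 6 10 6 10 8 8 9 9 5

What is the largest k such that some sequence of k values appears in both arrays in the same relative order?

6

Let dp[i][j] be the LCS length of the first i values of A and the first j values of B. dp[i][j] = dp[i-1][j-1]+1 when the i-th and j-th values match, else max(dp[i-1][j], dp[i][j-1]).
    ·  9  6 10  6 10  8  8  9  9  5
 ·  0  0  0  0  0  0  0  0  0  0  0
 9  0  1  1  1  1  1  1  1  1  1  1
 5  0  1  1  1  1  1  1  1  1  1  2
10  0  1  1  2  2  2  2  2  2  2  2
 8  0  1  1  2  2  2  3  3  3  3  3
 8  0  1  1  2  2  2  3  4  4  4  4
10  0  1  1  2  2  3  3  4  4  4  4
 9  0  1  1  2  2  3  3  4  5  5  5
 5  0  1  1  2  2  3  3  4  5  5  6
 8  0  1  1  2  2  3  4  4  5  5  6
dp[9][10] = 6. One LCS (by backtracking along matches): 9, 10, 8, 8, 9, 5.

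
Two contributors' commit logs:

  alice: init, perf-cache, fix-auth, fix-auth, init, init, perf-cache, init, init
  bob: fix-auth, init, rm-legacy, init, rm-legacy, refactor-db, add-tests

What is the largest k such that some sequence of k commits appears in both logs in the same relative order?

One common subsequence of length 3: fix-auth at alice[4]=bob[1] → init at alice[5]=bob[2] → init at alice[6]=bob[4]. The LCS DP gives dp[9][7] = 3, so this is optimal.

3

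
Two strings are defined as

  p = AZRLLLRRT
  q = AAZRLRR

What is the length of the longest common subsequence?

Match A [1,2]; then Z [2,3]; then R [3,4]; then L [6,5]; then R [7,6]; then R [8,7] — 6 characters in the same relative order in both. The LCS DP gives dp[9][7] = 6, so this is optimal.

6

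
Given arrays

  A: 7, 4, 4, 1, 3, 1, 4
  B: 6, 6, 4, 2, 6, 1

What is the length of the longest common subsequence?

Taking 4 [2,3]; then 1 [6,6] gives a common subsequence of length 2. The LCS DP gives dp[7][6] = 2, so this is optimal.

2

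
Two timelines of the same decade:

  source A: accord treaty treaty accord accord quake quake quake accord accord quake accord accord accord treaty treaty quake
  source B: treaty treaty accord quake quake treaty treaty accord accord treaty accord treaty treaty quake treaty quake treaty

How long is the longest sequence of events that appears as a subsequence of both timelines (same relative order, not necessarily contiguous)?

One common subsequence of length 11: treaty (source A #2, source B #1), then treaty (source A #3, source B #2), then accord (source A #5, source B #3), then quake (source A #6, source B #4), then quake (source A #7, source B #5), then accord (source A #9, source B #8), then accord (source A #10, source B #9), then accord (source A #12, source B #11), then treaty (source A #15, source B #13), then treaty (source A #16, source B #15), then quake (source A #17, source B #16). Since dp[17][17] = 11, nothing longer is possible.

11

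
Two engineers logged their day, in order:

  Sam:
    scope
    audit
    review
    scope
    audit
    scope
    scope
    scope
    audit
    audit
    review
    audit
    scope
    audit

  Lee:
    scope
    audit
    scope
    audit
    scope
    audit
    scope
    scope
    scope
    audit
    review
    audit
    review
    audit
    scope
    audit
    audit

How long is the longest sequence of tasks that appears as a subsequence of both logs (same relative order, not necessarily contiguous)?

13

Taking scope [1,3], then audit [2,4], then scope [4,5], then audit [5,6], then scope [6,7], then scope [7,8], then scope [8,9], then audit [9,10], then audit [10,12], then review [11,13], then audit [12,14], then scope [13,15], then audit [14,17] gives a common subsequence of length 13, and the DP table's final entry dp[14][17] is also 13, so no common subsequence is longer.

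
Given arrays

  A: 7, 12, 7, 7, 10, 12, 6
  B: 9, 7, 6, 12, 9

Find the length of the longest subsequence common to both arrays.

One common subsequence of length 2: 7 at A[1]=B[2] → 12 at A[2]=B[4]. The LCS DP gives dp[7][5] = 2, so this is optimal.

2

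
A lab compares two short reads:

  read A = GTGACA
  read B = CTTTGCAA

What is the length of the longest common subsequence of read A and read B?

Let dp[i][j] be the LCS length of the first i bases of read A and the first j bases of read B. dp[i][j] = dp[i-1][j-1]+1 when the i-th and j-th bases match, else max(dp[i-1][j], dp[i][j-1]).
    ·  C  T  T  T  G  C  A  A
 ·  0  0  0  0  0  0  0  0  0
 G  0  0  0  0  0  1  1  1  1
 T  0  0  1  1  1  1  1  1  1
 G  0  0  1  1  1  2  2  2  2
 A  0  0  1  1  1  2  2  3  3
 C  0  1  1  1  1  2  3  3  3
 A  0  1  1  1  1  2  3  4  4
dp[6][8] = 4. One LCS (by backtracking along matches): TGAA.

4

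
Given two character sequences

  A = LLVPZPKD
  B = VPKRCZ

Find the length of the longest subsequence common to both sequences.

3

Taking V at A[3]=B[1], P at A[4]=B[2], Z at A[5]=B[6] gives a common subsequence of length 3. The LCS DP gives dp[8][6] = 3, so this is optimal.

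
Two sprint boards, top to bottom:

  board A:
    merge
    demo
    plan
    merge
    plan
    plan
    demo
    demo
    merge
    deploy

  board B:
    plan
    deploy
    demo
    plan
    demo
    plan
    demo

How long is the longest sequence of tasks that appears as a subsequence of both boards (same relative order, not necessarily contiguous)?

4

One common subsequence of length 4: demo at board A[2]=board B[3] → plan at board A[3]=board B[4] → plan at board A[6]=board B[6] → demo at board A[8]=board B[7]. dp[10][7] = 4 confirms this is the maximum.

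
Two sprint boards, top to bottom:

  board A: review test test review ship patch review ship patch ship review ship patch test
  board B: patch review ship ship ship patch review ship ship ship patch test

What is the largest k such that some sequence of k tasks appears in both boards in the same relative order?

Taking review at board A[1]=board B[2], then ship at board A[5]=board B[5], then patch at board A[6]=board B[6], then review at board A[7]=board B[7], then ship at board A[8]=board B[8], then ship at board A[10]=board B[9], then ship at board A[12]=board B[10], then patch at board A[13]=board B[11], then test at board A[14]=board B[12] gives a common subsequence of length 9, and the DP table's final entry dp[14][12] is also 9, so no common subsequence is longer.

9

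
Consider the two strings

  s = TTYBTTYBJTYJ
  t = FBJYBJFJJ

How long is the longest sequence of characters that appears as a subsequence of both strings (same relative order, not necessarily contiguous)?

Match B [4,2] → Y [7,4] → B [8,5] → J [9,8] → J [12,9] — 5 characters in the same relative order in both. dp[12][9] = 5 confirms this is the maximum.

5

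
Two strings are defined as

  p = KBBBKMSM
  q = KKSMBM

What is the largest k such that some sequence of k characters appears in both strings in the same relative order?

4

Let dp[i][j] be the LCS length of the first i characters of p and the first j characters of q. dp[i][j] = dp[i-1][j-1]+1 when the i-th and j-th characters match, else max(dp[i-1][j], dp[i][j-1]).
    ·  K  K  S  M  B  M
 ·  0  0  0  0  0  0  0
 K  0  1  1  1  1  1  1
 B  0  1  1  1  1  2  2
 B  0  1  1  1  1  2  2
 B  0  1  1  1  1  2  2
 K  0  1  2  2  2  2  2
 M  0  1  2  2  3  3  3
 S  0  1  2  3  3  3  3
 M  0  1  2  3  4  4  4
dp[8][6] = 4. One LCS (by backtracking along matches): KKMM.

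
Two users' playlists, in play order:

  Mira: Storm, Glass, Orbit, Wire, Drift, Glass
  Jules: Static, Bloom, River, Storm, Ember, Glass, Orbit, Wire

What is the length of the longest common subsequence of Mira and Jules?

One common subsequence of length 4: Storm (Mira #1, Jules #4), then Glass (Mira #2, Jules #6), then Orbit (Mira #3, Jules #7), then Wire (Mira #4, Jules #8), and the DP table's final entry dp[6][8] is also 4, so no common subsequence is longer.

4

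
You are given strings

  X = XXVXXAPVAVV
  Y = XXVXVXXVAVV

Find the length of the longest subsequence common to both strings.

9

Let dp[i][j] be the LCS length of the first i characters of X and the first j characters of Y. dp[i][j] = dp[i-1][j-1]+1 when the i-th and j-th characters match, else max(dp[i-1][j], dp[i][j-1]).
    ·  X  X  V  X  V  X  X  V  A  V  V
 ·  0  0  0  0  0  0  0  0  0  0  0  0
 X  0  1  1  1  1  1  1  1  1  1  1  1
 X  0  1  2  2  2  2  2  2  2  2  2  2
 V  0  1  2  3  3  3  3  3  3  3  3  3
 X  0  1  2  3  4  4  4  4  4  4  4  4
 X  0  1  2  3  4  4  5  5  5  5  5  5
 A  0  1  2  3  4  4  5  5  5  6  6  6
 P  0  1  2  3  4  4  5  5  5  6  6  6
 V  0  1  2  3  4  5  5  5  6  6  7  7
 A  0  1  2  3  4  5  5  5  6  7  7  7
 V  0  1  2  3  4  5  5  5  6  7  8  8
 V  0  1  2  3  4  5  5  5  6  7  8  9
dp[11][11] = 9. One LCS (by backtracking along matches): XXVXXVAVV.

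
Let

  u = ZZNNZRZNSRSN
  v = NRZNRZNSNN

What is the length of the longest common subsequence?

7

Let dp[i][j] be the LCS length of the first i characters of u and the first j characters of v. dp[i][j] = dp[i-1][j-1]+1 when the i-th and j-th characters match, else max(dp[i-1][j], dp[i][j-1]).
    ·  N  R  Z  N  R  Z  N  S  N  N
 ·  0  0  0  0  0  0  0  0  0  0  0
 Z  0  0  0  1  1  1  1  1  1  1  1
 Z  0  0  0  1  1  1  2  2  2  2  2
 N  0  1  1  1  2  2  2  3  3  3  3
 N  0  1  1  1  2  2  2  3  3  4  4
 Z  0  1  1  2  2  2  3  3  3  4  4
 R  0  1  2  2  2  3  3  3  3  4  4
 Z  0  1  2  3  3  3  4  4  4  4  4
 N  0  1  2  3  4  4  4  5  5  5  5
 S  0  1  2  3  4  4  4  5  6  6  6
 R  0  1  2  3  4  5  5  5  6  6  6
 S  0  1  2  3  4  5  5  5  6  6  6
 N  0  1  2  3  4  5  5  6  6  7  7
dp[12][10] = 7. One LCS (by backtracking along matches): ZNRZNSN.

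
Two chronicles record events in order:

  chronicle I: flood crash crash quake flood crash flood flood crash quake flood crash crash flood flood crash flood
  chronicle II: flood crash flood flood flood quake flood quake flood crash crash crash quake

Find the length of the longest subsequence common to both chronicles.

Match flood [1,1], crash [2,2], flood [5,4], flood [7,5], flood [8,7], quake [10,8], flood [11,9], crash [12,10], crash [13,11], crash [16,12] — 10 events in the same relative order in both. The LCS DP gives dp[17][13] = 10, so this is optimal.

10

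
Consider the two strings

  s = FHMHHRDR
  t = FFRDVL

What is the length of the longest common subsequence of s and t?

Pick F [1,2]; then R [6,3]; then D [7,4]; all 3 characters appear in both, in order. The LCS DP gives dp[8][6] = 3, so this is optimal.

3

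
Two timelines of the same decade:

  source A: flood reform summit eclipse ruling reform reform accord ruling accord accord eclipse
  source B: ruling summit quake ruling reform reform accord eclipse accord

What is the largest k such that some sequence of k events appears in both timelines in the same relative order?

Pick summit at source A[3]=source B[2] → ruling at source A[5]=source B[4] → reform at source A[6]=source B[5] → reform at source A[7]=source B[6] → accord at source A[8]=source B[7] → accord at source A[11]=source B[9]; all 6 events appear in both, in order. The LCS DP gives dp[12][9] = 6, so this is optimal.

6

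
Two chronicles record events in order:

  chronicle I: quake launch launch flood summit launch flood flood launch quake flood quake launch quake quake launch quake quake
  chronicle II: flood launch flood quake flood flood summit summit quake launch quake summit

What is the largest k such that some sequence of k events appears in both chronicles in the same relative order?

Pick flood (chronicle I #4, chronicle II #1); then launch (chronicle I #6, chronicle II #2); then flood (chronicle I #7, chronicle II #3); then flood (chronicle I #8, chronicle II #5); then flood (chronicle I #11, chronicle II #6); then quake (chronicle I #12, chronicle II #9); then launch (chronicle I #13, chronicle II #10); then quake (chronicle I #14, chronicle II #11); all 8 events appear in both, in order. Since dp[18][12] = 8, nothing longer is possible.

8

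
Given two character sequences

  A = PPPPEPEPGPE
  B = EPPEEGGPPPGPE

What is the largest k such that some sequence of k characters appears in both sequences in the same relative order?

8

Let dp[i][j] be the LCS length of the first i characters of A and the first j characters of B. dp[i][j] = dp[i-1][j-1]+1 when the i-th and j-th characters match, else max(dp[i-1][j], dp[i][j-1]).
    ·  E  P  P  E  E  G  G  P  P  P  G  P  E
 ·  0  0  0  0  0  0  0  0  0  0  0  0  0  0
 P  0  0  1  1  1  1  1  1  1  1  1  1  1  1
 P  0  0  1  2  2  2  2  2  2  2  2  2  2  2
 P  0  0  1  2  2  2  2  2  3  3  3  3  3  3
 P  0  0  1  2  2  2  2  2  3  4  4  4  4  4
 E  0  1  1  2  3  3  3  3  3  4  4  4  4  5
 P  0  1  2  2  3  3  3  3  4  4  5  5  5  5
 E  0  1  2  2  3  4  4  4  4  4  5  5  5  6
 P  0  1  2  3  3  4  4  4  5  5  5  5  6  6
 G  0  1  2  3  3  4  5  5  5  5  5  6  6  6
 P  0  1  2  3  3  4  5  5  6  6  6  6  7  7
 E  0  1  2  3  4  4  5  5  6  6  6  6  7  8
dp[11][13] = 8. One LCS (by backtracking along matches): PPPPPGPE.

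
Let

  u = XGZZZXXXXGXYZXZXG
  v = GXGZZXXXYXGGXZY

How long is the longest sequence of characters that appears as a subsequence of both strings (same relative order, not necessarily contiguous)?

Taking X at u[1]=v[2], G at u[2]=v[3], Z at u[4]=v[4], Z at u[5]=v[5], X at u[6]=v[6], X at u[7]=v[7], X at u[8]=v[8], X at u[9]=v[10], G at u[10]=v[12], X at u[11]=v[13], Y at u[12]=v[15] gives a common subsequence of length 11. Since dp[17][15] = 11, nothing longer is possible.

11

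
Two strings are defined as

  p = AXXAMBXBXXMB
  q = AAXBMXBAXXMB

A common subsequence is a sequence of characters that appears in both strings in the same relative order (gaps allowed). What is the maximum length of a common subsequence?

Let dp[i][j] be the LCS length of the first i characters of p and the first j characters of q. dp[i][j] = dp[i-1][j-1]+1 when the i-th and j-th characters match, else max(dp[i-1][j], dp[i][j-1]).
    ·  A  A  X  B  M  X  B  A  X  X  M  B
 ·  0  0  0  0  0  0  0  0  0  0  0  0  0
 A  0  1  1  1  1  1  1  1  1  1  1  1  1
 X  0  1  1  2  2  2  2  2  2  2  2  2  2
 X  0  1  1  2  2  2  3  3  3  3  3  3  3
 A  0  1  2  2  2  2  3  3  4  4  4  4  4
 M  0  1  2  2  2  3  3  3  4  4  4  5  5
 B  0  1  2  2  3  3  3  4  4  4  4  5  6
 X  0  1  2  3  3  3  4  4  4  5  5  5  6
 B  0  1  2  3  4  4  4  5  5  5  5  5  6
 X  0  1  2  3  4  4  5  5  5  6  6  6  6
 X  0  1  2  3  4  4  5  5  5  6  7  7  7
 M  0  1  2  3  4  5  5  5  5  6  7  8  8
 B  0  1  2  3  4  5  5  6  6  6  7  8  9
dp[12][12] = 9. One LCS (by backtracking along matches): AXMXBXXMB.

9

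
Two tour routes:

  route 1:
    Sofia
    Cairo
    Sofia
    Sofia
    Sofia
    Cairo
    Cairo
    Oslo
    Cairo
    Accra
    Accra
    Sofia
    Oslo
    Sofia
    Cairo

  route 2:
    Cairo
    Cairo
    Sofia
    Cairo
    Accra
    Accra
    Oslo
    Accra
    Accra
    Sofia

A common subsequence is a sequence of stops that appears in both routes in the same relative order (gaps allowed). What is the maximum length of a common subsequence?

One common subsequence of length 7: Cairo (route 1 #2, route 2 #2), Sofia (route 1 #5, route 2 #3), Cairo (route 1 #6, route 2 #4), Oslo (route 1 #8, route 2 #7), Accra (route 1 #10, route 2 #8), Accra (route 1 #11, route 2 #9), Sofia (route 1 #14, route 2 #10). Since dp[15][10] = 7, nothing longer is possible.

7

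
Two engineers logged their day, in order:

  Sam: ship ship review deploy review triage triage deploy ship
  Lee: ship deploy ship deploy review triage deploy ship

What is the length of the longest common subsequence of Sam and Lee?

Taking ship [1,1], ship [2,3], deploy [4,4], review [5,5], triage [7,6], deploy [8,7], ship [9,8] gives a common subsequence of length 7. The LCS DP gives dp[9][8] = 7, so this is optimal.

7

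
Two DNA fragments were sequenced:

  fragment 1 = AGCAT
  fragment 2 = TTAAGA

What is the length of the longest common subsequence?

3

One common subsequence of length 3: A at fragment 1[1]=fragment 2[4] → G at fragment 1[2]=fragment 2[5] → A at fragment 1[4]=fragment 2[6], and the DP table's final entry dp[5][6] is also 3, so no common subsequence is longer.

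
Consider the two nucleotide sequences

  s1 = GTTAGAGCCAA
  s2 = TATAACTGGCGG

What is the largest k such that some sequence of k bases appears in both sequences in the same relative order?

6

Let dp[i][j] be the LCS length of the first i bases of s1 and the first j bases of s2. dp[i][j] = dp[i-1][j-1]+1 when the i-th and j-th bases match, else max(dp[i-1][j], dp[i][j-1]).
    ·  T  A  T  A  A  C  T  G  G  C  G  G
 ·  0  0  0  0  0  0  0  0  0  0  0  0  0
 G  0  0  0  0  0  0  0  0  1  1  1  1  1
 T  0  1  1  1  1  1  1  1  1  1  1  1  1
 T  0  1  1  2  2  2  2  2  2  2  2  2  2
 A  0  1  2  2  3  3  3  3  3  3  3  3  3
 G  0  1  2  2  3  3  3  3  4  4  4  4  4
 A  0  1  2  2  3  4  4  4  4  4  4  4  4
 G  0  1  2  2  3  4  4  4  5  5  5  5  5
 C  0  1  2  2  3  4  5  5  5  5  6  6  6
 C  0  1  2  2  3  4  5  5  5  5  6  6  6
 A  0  1  2  2  3  4  5  5  5  5  6  6  6
 A  0  1  2  2  3  4  5  5  5  5  6  6  6
dp[11][12] = 6. One LCS (by backtracking along matches): TTAGGC.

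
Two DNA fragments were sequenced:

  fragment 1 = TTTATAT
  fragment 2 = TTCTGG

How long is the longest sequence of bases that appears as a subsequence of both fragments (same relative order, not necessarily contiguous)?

Let dp[i][j] be the LCS length of the first i bases of fragment 1 and the first j bases of fragment 2. dp[i][j] = dp[i-1][j-1]+1 when the i-th and j-th bases match, else max(dp[i-1][j], dp[i][j-1]).
    ·  T  T  C  T  G  G
 ·  0  0  0  0  0  0  0
 T  0  1  1  1  1  1  1
 T  0  1  2  2  2  2  2
 T  0  1  2  2  3  3  3
 A  0  1  2  2  3  3  3
 T  0  1  2  2  3  3  3
 A  0  1  2  2  3  3  3
 T  0  1  2  2  3  3  3
dp[7][6] = 3. One LCS (by backtracking along matches): TTT.

3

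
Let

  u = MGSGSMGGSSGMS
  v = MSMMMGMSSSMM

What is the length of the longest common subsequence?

Match M [1,1], then S [3,2], then G [4,6], then S [5,8], then S [9,9], then S [10,10], then M [12,12] — 7 characters in the same relative order in both. Since dp[13][12] = 7, nothing longer is possible.

7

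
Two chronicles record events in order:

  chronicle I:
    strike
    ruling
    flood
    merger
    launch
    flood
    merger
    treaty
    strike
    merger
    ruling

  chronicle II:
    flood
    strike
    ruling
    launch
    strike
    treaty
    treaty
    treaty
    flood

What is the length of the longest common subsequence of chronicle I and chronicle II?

4

Taking strike (chronicle I #1, chronicle II #2) → ruling (chronicle I #2, chronicle II #3) → launch (chronicle I #5, chronicle II #4) → flood (chronicle I #6, chronicle II #9) gives a common subsequence of length 4, and the DP table's final entry dp[11][9] is also 4, so no common subsequence is longer.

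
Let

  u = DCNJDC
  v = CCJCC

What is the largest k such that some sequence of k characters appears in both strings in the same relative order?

Let dp[i][j] be the LCS length of the first i characters of u and the first j characters of v. dp[i][j] = dp[i-1][j-1]+1 when the i-th and j-th characters match, else max(dp[i-1][j], dp[i][j-1]).
    ·  C  C  J  C  C
 ·  0  0  0  0  0  0
 D  0  0  0  0  0  0
 C  0  1  1  1  1  1
 N  0  1  1  1  1  1
 J  0  1  1  2  2  2
 D  0  1  1  2  2  2
 C  0  1  2  2  3  3
dp[6][5] = 3. One LCS (by backtracking along matches): CJC.

3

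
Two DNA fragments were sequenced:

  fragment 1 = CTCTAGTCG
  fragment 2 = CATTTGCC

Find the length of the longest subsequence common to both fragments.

5

Let dp[i][j] be the LCS length of the first i bases of fragment 1 and the first j bases of fragment 2. dp[i][j] = dp[i-1][j-1]+1 when the i-th and j-th bases match, else max(dp[i-1][j], dp[i][j-1]).
    ·  C  A  T  T  T  G  C  C
 ·  0  0  0  0  0  0  0  0  0
 C  0  1  1  1  1  1  1  1  1
 T  0  1  1  2  2  2  2  2  2
 C  0  1  1  2  2  2  2  3  3
 T  0  1  1  2  3  3  3  3  3
 A  0  1  2  2  3  3  3  3  3
 G  0  1  2  2  3  3  4  4  4
 T  0  1  2  3  3  4  4  4  4
 C  0  1  2  3  3  4  4  5  5
 G  0  1  2  3  3  4  5  5  5
dp[9][8] = 5. One LCS (by backtracking along matches): CTTGC.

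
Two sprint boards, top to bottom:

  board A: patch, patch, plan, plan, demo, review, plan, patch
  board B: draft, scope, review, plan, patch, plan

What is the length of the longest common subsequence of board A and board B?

3

Match review at board A[6]=board B[3], then plan at board A[7]=board B[4], then patch at board A[8]=board B[5] — 3 tasks in the same relative order in both. dp[8][6] = 3 confirms this is the maximum.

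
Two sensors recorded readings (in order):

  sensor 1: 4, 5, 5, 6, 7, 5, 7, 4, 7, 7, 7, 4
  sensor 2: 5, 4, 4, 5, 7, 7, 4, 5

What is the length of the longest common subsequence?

5

Let dp[i][j] be the LCS length of the first i values of sensor 1 and the first j values of sensor 2. dp[i][j] = dp[i-1][j-1]+1 when the i-th and j-th values match, else max(dp[i-1][j], dp[i][j-1]).
    ·  5  4  4  5  7  7  4  5
 ·  0  0  0  0  0  0  0  0  0
 4  0  0  1  1  1  1  1  1  1
 5  0  1  1  1  2  2  2  2  2
 5  0  1  1  1  2  2  2  2  3
 6  0  1  1  1  2  2  2  2  3
 7  0  1  1  1  2  3  3  3  3
 5  0  1  1  1  2  3  3  3  4
 7  0  1  1  1  2  3  4  4  4
 4  0  1  2  2  2  3  4  5  5
 7  0  1  2  2  2  3  4  5  5
 7  0  1  2  2  2  3  4  5  5
 7  0  1  2  2  2  3  4  5  5
 4  0  1  2  3  3  3  4  5  5
dp[12][8] = 5. One LCS (by backtracking along matches): 4, 5, 7, 7, 4.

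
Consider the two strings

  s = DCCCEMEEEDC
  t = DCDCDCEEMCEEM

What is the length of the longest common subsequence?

8

One common subsequence of length 8: D at s[1]=t[1]; then C at s[2]=t[2]; then C at s[3]=t[4]; then C at s[4]=t[6]; then E at s[5]=t[8]; then M at s[6]=t[9]; then E at s[7]=t[11]; then E at s[8]=t[12]. The LCS DP gives dp[11][13] = 8, so this is optimal.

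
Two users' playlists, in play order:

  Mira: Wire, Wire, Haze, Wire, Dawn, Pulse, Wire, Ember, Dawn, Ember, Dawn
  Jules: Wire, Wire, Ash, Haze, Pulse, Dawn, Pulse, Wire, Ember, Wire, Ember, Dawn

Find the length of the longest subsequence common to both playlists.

Pick Wire [1,1], then Wire [2,2], then Haze [3,4], then Dawn [5,6], then Pulse [6,7], then Wire [7,8], then Ember [8,9], then Ember [10,11], then Dawn [11,12]; all 9 songs appear in both, in order. dp[11][12] = 9 confirms this is the maximum.

9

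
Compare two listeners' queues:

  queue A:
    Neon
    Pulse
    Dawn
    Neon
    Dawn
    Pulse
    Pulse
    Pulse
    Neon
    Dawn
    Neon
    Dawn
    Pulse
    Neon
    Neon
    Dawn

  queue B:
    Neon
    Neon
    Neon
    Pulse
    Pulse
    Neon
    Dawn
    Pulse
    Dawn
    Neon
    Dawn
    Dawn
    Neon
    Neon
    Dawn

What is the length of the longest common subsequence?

One common subsequence of length 11: Neon at queue A[1]=queue B[3] → Pulse at queue A[2]=queue B[5] → Neon at queue A[4]=queue B[6] → Dawn at queue A[5]=queue B[7] → Pulse at queue A[6]=queue B[8] → Neon at queue A[9]=queue B[10] → Dawn at queue A[10]=queue B[11] → Dawn at queue A[12]=queue B[12] → Neon at queue A[14]=queue B[13] → Neon at queue A[15]=queue B[14] → Dawn at queue A[16]=queue B[15]. The LCS DP gives dp[16][15] = 11, so this is optimal.

11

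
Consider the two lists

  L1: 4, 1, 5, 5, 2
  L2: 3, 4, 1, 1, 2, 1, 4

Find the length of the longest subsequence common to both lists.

Let dp[i][j] be the LCS length of the first i values of L1 and the first j values of L2. dp[i][j] = dp[i-1][j-1]+1 when the i-th and j-th values match, else max(dp[i-1][j], dp[i][j-1]).
    ·  3  4  1  1  2  1  4
 ·  0  0  0  0  0  0  0  0
 4  0  0  1  1  1  1  1  1
 1  0  0  1  2  2  2  2  2
 5  0  0  1  2  2  2  2  2
 5  0  0  1  2  2  2  2  2
 2  0  0  1  2  2  3  3  3
dp[5][7] = 3. One LCS (by backtracking along matches): 4, 1, 2.

3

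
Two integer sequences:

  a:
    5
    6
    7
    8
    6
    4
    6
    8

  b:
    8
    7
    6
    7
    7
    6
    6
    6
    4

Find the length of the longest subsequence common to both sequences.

4

Let dp[i][j] be the LCS length of the first i values of a and the first j values of b. dp[i][j] = dp[i-1][j-1]+1 when the i-th and j-th values match, else max(dp[i-1][j], dp[i][j-1]).
    ·  8  7  6  7  7  6  6  6  4
 ·  0  0  0  0  0  0  0  0  0  0
 5  0  0  0  0  0  0  0  0  0  0
 6  0  0  0  1  1  1  1  1  1  1
 7  0  0  1  1  2  2  2  2  2  2
 8  0  1  1  1  2  2  2  2  2  2
 6  0  1  1  2  2  2  3  3  3  3
 4  0  1  1  2  2  2  3  3  3  4
 6  0  1  1  2  2  2  3  4  4  4
 8  0  1  1  2  2  2  3  4  4  4
dp[8][9] = 4. One LCS (by backtracking along matches): 6, 7, 6, 4.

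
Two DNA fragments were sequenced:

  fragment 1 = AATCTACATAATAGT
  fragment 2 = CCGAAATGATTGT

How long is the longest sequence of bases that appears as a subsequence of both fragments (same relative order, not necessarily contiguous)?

9

Match C [4,1] → C [7,2] → A [8,4] → A [10,5] → A [11,6] → T [12,7] → A [13,9] → G [14,12] → T [15,13] — 9 bases in the same relative order in both, and the DP table's final entry dp[15][13] is also 9, so no common subsequence is longer.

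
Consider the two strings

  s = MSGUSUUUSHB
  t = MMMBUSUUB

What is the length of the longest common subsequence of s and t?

6

One common subsequence of length 6: M [1,3], then U [4,5], then S [5,6], then U [7,7], then U [8,8], then B [11,9], and the DP table's final entry dp[11][9] is also 6, so no common subsequence is longer.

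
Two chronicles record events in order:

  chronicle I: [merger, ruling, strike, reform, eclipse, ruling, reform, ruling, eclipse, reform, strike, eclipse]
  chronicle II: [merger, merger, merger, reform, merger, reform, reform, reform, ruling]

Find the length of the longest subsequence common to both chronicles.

Match merger at chronicle I[1]=chronicle II[5] → reform at chronicle I[4]=chronicle II[7] → reform at chronicle I[7]=chronicle II[8] → ruling at chronicle I[8]=chronicle II[9] — 4 events in the same relative order in both, and the DP table's final entry dp[12][9] is also 4, so no common subsequence is longer.

4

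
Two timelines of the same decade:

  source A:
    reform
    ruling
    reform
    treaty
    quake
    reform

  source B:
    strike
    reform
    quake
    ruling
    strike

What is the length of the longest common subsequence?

2

One common subsequence of length 2: reform [1,2], then ruling [2,4]. Since dp[6][5] = 2, nothing longer is possible.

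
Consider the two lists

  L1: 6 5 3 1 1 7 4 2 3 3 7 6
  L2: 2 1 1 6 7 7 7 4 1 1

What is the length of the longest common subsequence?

Let dp[i][j] be the LCS length of the first i values of L1 and the first j values of L2. dp[i][j] = dp[i-1][j-1]+1 when the i-th and j-th values match, else max(dp[i-1][j], dp[i][j-1]).
    ·  2  1  1  6  7  7  7  4  1  1
 ·  0  0  0  0  0  0  0  0  0  0  0
 6  0  0  0  0  1  1  1  1  1  1  1
 5  0  0  0  0  1  1  1  1  1  1  1
 3  0  0  0  0  1  1  1  1  1  1  1
 1  0  0  1  1  1  1  1  1  1  2  2
 1  0  0  1  2  2  2  2  2  2  2  3
 7  0  0  1  2  2  3  3  3  3  3  3
 4  0  0  1  2  2  3  3  3  4  4  4
 2  0  1  1  2  2  3  3  3  4  4  4
 3  0  1  1  2  2  3  3  3  4  4  4
 3  0  1  1  2  2  3  3  3  4  4  4
 7  0  1  1  2  2  3  4  4  4  4  4
 6  0  1  1  2  3  3  4  4  4  4  4
dp[12][10] = 4. One LCS (by backtracking along matches): 1, 1, 7, 4.

4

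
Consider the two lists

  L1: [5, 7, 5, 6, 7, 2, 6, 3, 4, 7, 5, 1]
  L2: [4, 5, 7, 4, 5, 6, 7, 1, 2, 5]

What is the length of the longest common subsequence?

Let dp[i][j] be the LCS length of the first i values of L1 and the first j values of L2. dp[i][j] = dp[i-1][j-1]+1 when the i-th and j-th values match, else max(dp[i-1][j], dp[i][j-1]).
    ·  4  5  7  4  5  6  7  1  2  5
 ·  0  0  0  0  0  0  0  0  0  0  0
 5  0  0  1  1  1  1  1  1  1  1  1
 7  0  0  1  2  2  2  2  2  2  2  2
 5  0  0  1  2  2  3  3  3  3  3  3
 6  0  0  1  2  2  3  4  4  4  4  4
 7  0  0  1  2  2  3  4  5  5  5  5
 2  0  0  1  2  2  3  4  5  5  6  6
 6  0  0  1  2  2  3  4  5  5  6  6
 3  0  0  1  2  2  3  4  5  5  6  6
 4  0  1  1  2  3  3  4  5  5  6  6
 7  0  1  1  2  3  3  4  5  5  6  6
 5  0  1  2  2  3  4  4  5  5  6  7
 1  0  1  2  2  3  4  4  5  6  6  7
dp[12][10] = 7. One LCS (by backtracking along matches): 5, 7, 5, 6, 7, 2, 5.

7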